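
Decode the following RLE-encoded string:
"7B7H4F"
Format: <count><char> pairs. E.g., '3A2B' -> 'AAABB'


Expanding each <count><char> pair:
  7B -> 'BBBBBBB'
  7H -> 'HHHHHHH'
  4F -> 'FFFF'

Decoded = BBBBBBBHHHHHHHFFFF


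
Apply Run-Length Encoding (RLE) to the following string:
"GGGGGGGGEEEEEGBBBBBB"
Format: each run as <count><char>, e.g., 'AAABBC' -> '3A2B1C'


Scanning runs left to right:
  i=0: run of 'G' x 8 -> '8G'
  i=8: run of 'E' x 5 -> '5E'
  i=13: run of 'G' x 1 -> '1G'
  i=14: run of 'B' x 6 -> '6B'

RLE = 8G5E1G6B


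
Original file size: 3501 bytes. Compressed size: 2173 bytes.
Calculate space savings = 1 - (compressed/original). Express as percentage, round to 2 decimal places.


ratio = compressed/original = 2173/3501 = 0.62068
savings = 1 - ratio = 1 - 0.62068 = 0.37932
as a percentage: 0.37932 * 100 = 37.93%

Space savings = 1 - 2173/3501 = 37.93%


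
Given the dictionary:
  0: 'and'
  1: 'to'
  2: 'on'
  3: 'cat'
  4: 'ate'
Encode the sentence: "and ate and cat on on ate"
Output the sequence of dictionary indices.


Look up each word in the dictionary:
  'and' -> 0
  'ate' -> 4
  'and' -> 0
  'cat' -> 3
  'on' -> 2
  'on' -> 2
  'ate' -> 4

Encoded: [0, 4, 0, 3, 2, 2, 4]


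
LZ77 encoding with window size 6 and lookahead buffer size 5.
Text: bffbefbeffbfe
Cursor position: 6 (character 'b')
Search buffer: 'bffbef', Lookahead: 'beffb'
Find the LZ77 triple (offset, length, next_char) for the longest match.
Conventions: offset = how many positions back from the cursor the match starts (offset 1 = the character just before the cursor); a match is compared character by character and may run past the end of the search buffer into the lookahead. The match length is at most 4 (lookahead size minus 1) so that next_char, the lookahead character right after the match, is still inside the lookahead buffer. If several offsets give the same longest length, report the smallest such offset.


Try each offset into the search buffer:
  offset=1 (pos 5, char 'f'): match length 0
  offset=2 (pos 4, char 'e'): match length 0
  offset=3 (pos 3, char 'b'): match length 3
  offset=4 (pos 2, char 'f'): match length 0
  offset=5 (pos 1, char 'f'): match length 0
  offset=6 (pos 0, char 'b'): match length 1
Longest match has length 3 at offset 3.
next_char = character at position 6 + 3 = 9 -> 'f'

Best match: offset=3, length=3 (matching 'bef' starting at position 3)
LZ77 triple: (3, 3, 'f')


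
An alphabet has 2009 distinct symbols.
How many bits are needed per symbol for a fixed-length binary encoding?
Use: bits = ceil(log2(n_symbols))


log2(2009) = 10.9723
Bracket: 2^10 = 1024 < 2009 <= 2^11 = 2048
So ceil(log2(2009)) = 11

bits = ceil(log2(2009)) = ceil(10.9723) = 11 bits


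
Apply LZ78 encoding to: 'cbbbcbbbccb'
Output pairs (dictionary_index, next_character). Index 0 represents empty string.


LZ78 encoding steps:
Dictionary: {0: ''}
Step 1: w='' (idx 0), next='c' -> output (0, 'c'), add 'c' as idx 1
Step 2: w='' (idx 0), next='b' -> output (0, 'b'), add 'b' as idx 2
Step 3: w='b' (idx 2), next='b' -> output (2, 'b'), add 'bb' as idx 3
Step 4: w='c' (idx 1), next='b' -> output (1, 'b'), add 'cb' as idx 4
Step 5: w='bb' (idx 3), next='c' -> output (3, 'c'), add 'bbc' as idx 5
Step 6: w='cb' (idx 4), end of input -> output (4, '')


Encoded: [(0, 'c'), (0, 'b'), (2, 'b'), (1, 'b'), (3, 'c'), (4, '')]


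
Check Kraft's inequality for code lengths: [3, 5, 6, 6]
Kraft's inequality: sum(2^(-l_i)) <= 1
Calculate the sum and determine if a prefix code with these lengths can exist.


Sum = 2^(-3) + 2^(-5) + 2^(-6) + 2^(-6)
    = 0.125 + 0.03125 + 0.015625 + 0.015625
    = 12/64 = 0.1875
Since 0.1875 <= 1, Kraft's inequality IS satisfied.
A prefix code with these lengths CAN exist.

Kraft sum = 0.1875. Satisfied.


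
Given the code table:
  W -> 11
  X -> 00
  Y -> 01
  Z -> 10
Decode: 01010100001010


Decoding:
01 -> Y
01 -> Y
01 -> Y
00 -> X
00 -> X
10 -> Z
10 -> Z


Result: YYYXXZZ


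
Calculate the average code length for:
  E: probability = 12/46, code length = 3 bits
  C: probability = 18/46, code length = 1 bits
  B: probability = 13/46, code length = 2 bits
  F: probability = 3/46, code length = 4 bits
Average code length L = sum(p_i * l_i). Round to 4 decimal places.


Weighted contributions p_i * l_i:
  E: (12/46) * 3 = 36/46
  C: (18/46) * 1 = 18/46
  B: (13/46) * 2 = 26/46
  F: (3/46) * 4 = 12/46
Sum = (36 + 18 + 26 + 12)/46 = 92/46

L = 92/46 = 2.0000 bits/symbol


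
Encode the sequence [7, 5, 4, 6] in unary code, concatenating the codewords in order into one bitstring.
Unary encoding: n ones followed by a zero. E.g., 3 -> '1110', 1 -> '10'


Encode each number as n ones followed by a terminating 0:
  7 -> 11111110 (8 bits)
  5 -> 111110 (6 bits)
  4 -> 11110 (5 bits)
  6 -> 1111110 (7 bits)
Total length = 8 + 6 + 5 + 7 = 26 bits.

Unary([7, 5, 4, 6]) = 11111110111110111101111110 (26 bits)


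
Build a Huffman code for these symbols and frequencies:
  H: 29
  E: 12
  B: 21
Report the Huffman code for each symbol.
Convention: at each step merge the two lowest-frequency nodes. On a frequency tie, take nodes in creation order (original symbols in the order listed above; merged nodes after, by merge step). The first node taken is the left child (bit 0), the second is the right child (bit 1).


Huffman tree construction:
Step 1: Merge E(12) + B(21) = 33
Step 2: Merge H(29) + (E+B)(33) = 62
Read each symbol's code off the tree from the root (left child = 0, right child = 1).

Codes:
  H: 0 (length 1)
  E: 10 (length 2)
  B: 11 (length 2)
Average code length: 95/62 = 1.5323 bits/symbol


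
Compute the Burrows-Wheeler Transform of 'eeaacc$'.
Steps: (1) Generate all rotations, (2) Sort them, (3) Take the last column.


Rotations (sorted):
  0: $eeaacc -> last char: c
  1: aacc$ee -> last char: e
  2: acc$eea -> last char: a
  3: c$eeaac -> last char: c
  4: cc$eeaa -> last char: a
  5: eaacc$e -> last char: e
  6: eeaacc$ -> last char: $


BWT = ceacae$


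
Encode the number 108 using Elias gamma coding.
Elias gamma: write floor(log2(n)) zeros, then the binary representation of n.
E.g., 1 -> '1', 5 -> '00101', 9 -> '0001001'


num_bits = floor(log2(108)) + 1 = 7
leading_zeros = num_bits - 1 = 6
binary(108) = 1101100

Elias gamma(108) = '000000' + '1101100' = 0000001101100 (13 bits)


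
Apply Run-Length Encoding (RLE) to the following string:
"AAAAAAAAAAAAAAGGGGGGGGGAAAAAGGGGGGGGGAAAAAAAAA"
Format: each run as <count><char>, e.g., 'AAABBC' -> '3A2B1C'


Scanning runs left to right:
  i=0: run of 'A' x 14 -> '14A'
  i=14: run of 'G' x 9 -> '9G'
  i=23: run of 'A' x 5 -> '5A'
  i=28: run of 'G' x 9 -> '9G'
  i=37: run of 'A' x 9 -> '9A'

RLE = 14A9G5A9G9A


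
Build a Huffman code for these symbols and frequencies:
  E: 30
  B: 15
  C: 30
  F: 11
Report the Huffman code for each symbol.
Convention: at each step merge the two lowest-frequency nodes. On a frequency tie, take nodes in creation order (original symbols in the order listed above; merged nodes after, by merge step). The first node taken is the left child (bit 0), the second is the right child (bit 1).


Huffman tree construction:
Step 1: Merge F(11) + B(15) = 26
Step 2: Merge (F+B)(26) + E(30) = 56
Step 3: Merge C(30) + ((F+B)+E)(56) = 86
Read each symbol's code off the tree from the root (left child = 0, right child = 1).

Codes:
  E: 11 (length 2)
  B: 101 (length 3)
  C: 0 (length 1)
  F: 100 (length 3)
Average code length: 168/86 = 1.9535 bits/symbol


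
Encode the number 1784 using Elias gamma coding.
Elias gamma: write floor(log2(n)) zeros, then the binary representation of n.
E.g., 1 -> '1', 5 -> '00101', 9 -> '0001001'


num_bits = floor(log2(1784)) + 1 = 11
leading_zeros = num_bits - 1 = 10
binary(1784) = 11011111000

Elias gamma(1784) = '0000000000' + '11011111000' = 000000000011011111000 (21 bits)


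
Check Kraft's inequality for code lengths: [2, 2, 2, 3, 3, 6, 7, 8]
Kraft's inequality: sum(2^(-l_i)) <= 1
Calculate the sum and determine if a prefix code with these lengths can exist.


Sum = 2^(-2) + 2^(-2) + 2^(-2) + 2^(-3) + 2^(-3) + 2^(-6) + 2^(-7) + 2^(-8)
    = 0.25 + 0.25 + 0.25 + 0.125 + 0.125 + 0.015625 + 0.0078125 + 0.00390625
    = 263/256 = 1.02734375
Since 1.02734375 > 1, Kraft's inequality is NOT satisfied.
A prefix code with these lengths CANNOT exist.

Kraft sum = 1.02734375. Not satisfied.


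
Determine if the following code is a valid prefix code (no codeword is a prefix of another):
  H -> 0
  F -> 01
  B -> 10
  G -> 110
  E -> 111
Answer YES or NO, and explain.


Checking each pair (does one codeword prefix another?):
  H='0' vs F='01': prefix -- VIOLATION

NO -- this is NOT a valid prefix code. H (0) is a prefix of F (01).


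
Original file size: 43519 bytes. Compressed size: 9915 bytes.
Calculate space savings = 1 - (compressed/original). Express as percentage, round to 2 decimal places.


ratio = compressed/original = 9915/43519 = 0.227832
savings = 1 - ratio = 1 - 0.227832 = 0.772168
as a percentage: 0.772168 * 100 = 77.22%

Space savings = 1 - 9915/43519 = 77.22%


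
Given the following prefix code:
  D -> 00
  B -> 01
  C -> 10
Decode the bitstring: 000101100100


Decoding step by step:
Bits 00 -> D
Bits 01 -> B
Bits 01 -> B
Bits 10 -> C
Bits 01 -> B
Bits 00 -> D


Decoded message: DBBCBD


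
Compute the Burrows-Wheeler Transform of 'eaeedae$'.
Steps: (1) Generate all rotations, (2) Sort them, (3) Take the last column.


Rotations (sorted):
  0: $eaeedae -> last char: e
  1: ae$eaeed -> last char: d
  2: aeedae$e -> last char: e
  3: dae$eaee -> last char: e
  4: e$eaeeda -> last char: a
  5: eaeedae$ -> last char: $
  6: edae$eae -> last char: e
  7: eedae$ea -> last char: a


BWT = edeea$ea


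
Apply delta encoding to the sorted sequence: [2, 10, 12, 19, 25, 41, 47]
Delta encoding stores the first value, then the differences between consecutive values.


First value: 2
Deltas:
  10 - 2 = 8
  12 - 10 = 2
  19 - 12 = 7
  25 - 19 = 6
  41 - 25 = 16
  47 - 41 = 6


Delta encoded: [2, 8, 2, 7, 6, 16, 6]


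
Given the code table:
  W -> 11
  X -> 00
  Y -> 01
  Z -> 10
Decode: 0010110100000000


Decoding:
00 -> X
10 -> Z
11 -> W
01 -> Y
00 -> X
00 -> X
00 -> X
00 -> X


Result: XZWYXXXX


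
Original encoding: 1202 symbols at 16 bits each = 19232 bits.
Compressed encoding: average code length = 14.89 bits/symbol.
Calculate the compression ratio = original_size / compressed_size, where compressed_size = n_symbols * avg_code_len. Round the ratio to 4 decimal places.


original_size = n_symbols * orig_bits = 1202 * 16 = 19232 bits
compressed_size = n_symbols * avg_code_len = 1202 * 14.89 = 17897.78 bits
ratio = original_size / compressed_size = 19232 / 17897.78 = 1.0745

Compression ratio = 1.0745


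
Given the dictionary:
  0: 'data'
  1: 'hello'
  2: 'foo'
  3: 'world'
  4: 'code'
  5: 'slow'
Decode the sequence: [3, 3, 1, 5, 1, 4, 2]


Look up each index in the dictionary:
  3 -> 'world'
  3 -> 'world'
  1 -> 'hello'
  5 -> 'slow'
  1 -> 'hello'
  4 -> 'code'
  2 -> 'foo'

Decoded: "world world hello slow hello code foo"


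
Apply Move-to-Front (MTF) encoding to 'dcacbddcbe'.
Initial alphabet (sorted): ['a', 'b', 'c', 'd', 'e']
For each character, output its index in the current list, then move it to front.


MTF encoding:
'd': index 3 in ['a', 'b', 'c', 'd', 'e'] -> ['d', 'a', 'b', 'c', 'e']
'c': index 3 in ['d', 'a', 'b', 'c', 'e'] -> ['c', 'd', 'a', 'b', 'e']
'a': index 2 in ['c', 'd', 'a', 'b', 'e'] -> ['a', 'c', 'd', 'b', 'e']
'c': index 1 in ['a', 'c', 'd', 'b', 'e'] -> ['c', 'a', 'd', 'b', 'e']
'b': index 3 in ['c', 'a', 'd', 'b', 'e'] -> ['b', 'c', 'a', 'd', 'e']
'd': index 3 in ['b', 'c', 'a', 'd', 'e'] -> ['d', 'b', 'c', 'a', 'e']
'd': index 0 in ['d', 'b', 'c', 'a', 'e'] -> ['d', 'b', 'c', 'a', 'e']
'c': index 2 in ['d', 'b', 'c', 'a', 'e'] -> ['c', 'd', 'b', 'a', 'e']
'b': index 2 in ['c', 'd', 'b', 'a', 'e'] -> ['b', 'c', 'd', 'a', 'e']
'e': index 4 in ['b', 'c', 'd', 'a', 'e'] -> ['e', 'b', 'c', 'd', 'a']


Output: [3, 3, 2, 1, 3, 3, 0, 2, 2, 4]


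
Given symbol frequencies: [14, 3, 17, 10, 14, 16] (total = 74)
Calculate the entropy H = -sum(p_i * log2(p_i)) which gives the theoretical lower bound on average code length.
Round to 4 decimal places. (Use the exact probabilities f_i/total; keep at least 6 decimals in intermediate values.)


Per-symbol terms -p_i * log2(p_i) with p_i = f_i/74:
  p = 14/74 = 0.189189: log2(p) = -2.402098, -p*log2(p) = 0.454451
  p = 3/74 = 0.040541: log2(p) = -4.624491, -p*log2(p) = 0.187479
  p = 17/74 = 0.229730: log2(p) = -2.121991, -p*log2(p) = 0.487484
  p = 10/74 = 0.135135: log2(p) = -2.887525, -p*log2(p) = 0.390206
  p = 14/74 = 0.189189: log2(p) = -2.402098, -p*log2(p) = 0.454451
  p = 16/74 = 0.216216: log2(p) = -2.209453, -p*log2(p) = 0.477720
H = 0.454451 + 0.187479 + 0.487484 + 0.390206 + 0.454451 + 0.477720 = 2.451791

H = 2.4518 bits/symbol


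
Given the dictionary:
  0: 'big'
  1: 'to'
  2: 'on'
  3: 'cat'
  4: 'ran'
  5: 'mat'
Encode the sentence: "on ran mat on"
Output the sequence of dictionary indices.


Look up each word in the dictionary:
  'on' -> 2
  'ran' -> 4
  'mat' -> 5
  'on' -> 2

Encoded: [2, 4, 5, 2]


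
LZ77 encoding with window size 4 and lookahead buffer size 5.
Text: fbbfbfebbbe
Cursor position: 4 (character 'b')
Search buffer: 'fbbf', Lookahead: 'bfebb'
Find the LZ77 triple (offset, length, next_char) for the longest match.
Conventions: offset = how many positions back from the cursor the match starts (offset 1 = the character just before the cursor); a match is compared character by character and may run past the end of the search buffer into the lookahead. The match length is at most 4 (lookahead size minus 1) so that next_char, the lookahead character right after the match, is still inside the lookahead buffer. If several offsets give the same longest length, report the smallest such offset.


Try each offset into the search buffer:
  offset=1 (pos 3, char 'f'): match length 0
  offset=2 (pos 2, char 'b'): match length 2
  offset=3 (pos 1, char 'b'): match length 1
  offset=4 (pos 0, char 'f'): match length 0
Longest match has length 2 at offset 2.
next_char = character at position 4 + 2 = 6 -> 'e'

Best match: offset=2, length=2 (matching 'bf' starting at position 2)
LZ77 triple: (2, 2, 'e')


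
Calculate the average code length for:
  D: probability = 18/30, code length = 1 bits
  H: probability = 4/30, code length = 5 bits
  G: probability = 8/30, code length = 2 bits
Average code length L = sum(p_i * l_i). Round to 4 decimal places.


Weighted contributions p_i * l_i:
  D: (18/30) * 1 = 18/30
  H: (4/30) * 5 = 20/30
  G: (8/30) * 2 = 16/30
Sum = (18 + 20 + 16)/30 = 54/30

L = 54/30 = 1.8000 bits/symbol


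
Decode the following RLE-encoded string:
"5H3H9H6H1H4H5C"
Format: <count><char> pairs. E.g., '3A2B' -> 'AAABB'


Expanding each <count><char> pair:
  5H -> 'HHHHH'
  3H -> 'HHH'
  9H -> 'HHHHHHHHH'
  6H -> 'HHHHHH'
  1H -> 'H'
  4H -> 'HHHH'
  5C -> 'CCCCC'

Decoded = HHHHHHHHHHHHHHHHHHHHHHHHHHHHCCCCC


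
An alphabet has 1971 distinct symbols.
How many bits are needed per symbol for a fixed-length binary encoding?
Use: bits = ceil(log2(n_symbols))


log2(1971) = 10.9447
Bracket: 2^10 = 1024 < 1971 <= 2^11 = 2048
So ceil(log2(1971)) = 11

bits = ceil(log2(1971)) = ceil(10.9447) = 11 bits


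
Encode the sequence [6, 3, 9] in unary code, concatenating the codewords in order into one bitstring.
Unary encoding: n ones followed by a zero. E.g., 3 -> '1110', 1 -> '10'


Encode each number as n ones followed by a terminating 0:
  6 -> 1111110 (7 bits)
  3 -> 1110 (4 bits)
  9 -> 1111111110 (10 bits)
Total length = 7 + 4 + 10 = 21 bits.

Unary([6, 3, 9]) = 111111011101111111110 (21 bits)


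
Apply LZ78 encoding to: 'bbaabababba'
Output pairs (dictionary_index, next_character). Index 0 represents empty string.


LZ78 encoding steps:
Dictionary: {0: ''}
Step 1: w='' (idx 0), next='b' -> output (0, 'b'), add 'b' as idx 1
Step 2: w='b' (idx 1), next='a' -> output (1, 'a'), add 'ba' as idx 2
Step 3: w='' (idx 0), next='a' -> output (0, 'a'), add 'a' as idx 3
Step 4: w='ba' (idx 2), next='b' -> output (2, 'b'), add 'bab' as idx 4
Step 5: w='a' (idx 3), next='b' -> output (3, 'b'), add 'ab' as idx 5
Step 6: w='ba' (idx 2), end of input -> output (2, '')


Encoded: [(0, 'b'), (1, 'a'), (0, 'a'), (2, 'b'), (3, 'b'), (2, '')]


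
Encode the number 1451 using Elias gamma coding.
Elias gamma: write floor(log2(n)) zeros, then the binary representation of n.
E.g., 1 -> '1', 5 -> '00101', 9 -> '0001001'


num_bits = floor(log2(1451)) + 1 = 11
leading_zeros = num_bits - 1 = 10
binary(1451) = 10110101011

Elias gamma(1451) = '0000000000' + '10110101011' = 000000000010110101011 (21 bits)


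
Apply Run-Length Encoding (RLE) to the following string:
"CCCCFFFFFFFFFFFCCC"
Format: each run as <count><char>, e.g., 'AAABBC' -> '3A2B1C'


Scanning runs left to right:
  i=0: run of 'C' x 4 -> '4C'
  i=4: run of 'F' x 11 -> '11F'
  i=15: run of 'C' x 3 -> '3C'

RLE = 4C11F3C


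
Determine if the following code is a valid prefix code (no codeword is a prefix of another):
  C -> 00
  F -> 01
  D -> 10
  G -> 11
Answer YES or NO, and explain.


Checking each pair (does one codeword prefix another?):
  C='00' vs F='01': no prefix
  C='00' vs D='10': no prefix
  C='00' vs G='11': no prefix
  F='01' vs C='00': no prefix
  F='01' vs D='10': no prefix
  F='01' vs G='11': no prefix
  D='10' vs C='00': no prefix
  D='10' vs F='01': no prefix
  D='10' vs G='11': no prefix
  G='11' vs C='00': no prefix
  G='11' vs F='01': no prefix
  G='11' vs D='10': no prefix
No violation found over all pairs.

YES -- this is a valid prefix code. No codeword is a prefix of any other codeword.


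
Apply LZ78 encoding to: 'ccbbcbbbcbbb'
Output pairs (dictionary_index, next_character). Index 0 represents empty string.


LZ78 encoding steps:
Dictionary: {0: ''}
Step 1: w='' (idx 0), next='c' -> output (0, 'c'), add 'c' as idx 1
Step 2: w='c' (idx 1), next='b' -> output (1, 'b'), add 'cb' as idx 2
Step 3: w='' (idx 0), next='b' -> output (0, 'b'), add 'b' as idx 3
Step 4: w='cb' (idx 2), next='b' -> output (2, 'b'), add 'cbb' as idx 4
Step 5: w='b' (idx 3), next='c' -> output (3, 'c'), add 'bc' as idx 5
Step 6: w='b' (idx 3), next='b' -> output (3, 'b'), add 'bb' as idx 6
Step 7: w='b' (idx 3), end of input -> output (3, '')


Encoded: [(0, 'c'), (1, 'b'), (0, 'b'), (2, 'b'), (3, 'c'), (3, 'b'), (3, '')]


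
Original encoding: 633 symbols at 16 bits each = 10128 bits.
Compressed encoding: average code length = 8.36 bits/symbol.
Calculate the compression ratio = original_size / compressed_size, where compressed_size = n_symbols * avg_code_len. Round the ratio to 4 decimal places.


original_size = n_symbols * orig_bits = 633 * 16 = 10128 bits
compressed_size = n_symbols * avg_code_len = 633 * 8.36 = 5291.88 bits
ratio = original_size / compressed_size = 10128 / 5291.88 = 1.9139

Compression ratio = 1.9139


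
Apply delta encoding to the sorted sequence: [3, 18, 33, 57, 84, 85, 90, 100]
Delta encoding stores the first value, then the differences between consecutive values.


First value: 3
Deltas:
  18 - 3 = 15
  33 - 18 = 15
  57 - 33 = 24
  84 - 57 = 27
  85 - 84 = 1
  90 - 85 = 5
  100 - 90 = 10


Delta encoded: [3, 15, 15, 24, 27, 1, 5, 10]


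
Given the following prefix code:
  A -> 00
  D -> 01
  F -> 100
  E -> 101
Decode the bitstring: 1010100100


Decoding step by step:
Bits 101 -> E
Bits 01 -> D
Bits 00 -> A
Bits 100 -> F


Decoded message: EDAF


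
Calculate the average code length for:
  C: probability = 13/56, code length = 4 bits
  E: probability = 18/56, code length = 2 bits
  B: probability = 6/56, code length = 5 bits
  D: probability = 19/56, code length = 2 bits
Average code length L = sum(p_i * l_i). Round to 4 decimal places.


Weighted contributions p_i * l_i:
  C: (13/56) * 4 = 52/56
  E: (18/56) * 2 = 36/56
  B: (6/56) * 5 = 30/56
  D: (19/56) * 2 = 38/56
Sum = (52 + 36 + 30 + 38)/56 = 156/56

L = 156/56 = 2.7857 bits/symbol


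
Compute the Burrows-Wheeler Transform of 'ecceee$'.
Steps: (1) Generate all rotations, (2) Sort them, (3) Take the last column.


Rotations (sorted):
  0: $ecceee -> last char: e
  1: cceee$e -> last char: e
  2: ceee$ec -> last char: c
  3: e$eccee -> last char: e
  4: ecceee$ -> last char: $
  5: ee$ecce -> last char: e
  6: eee$ecc -> last char: c


BWT = eece$ec


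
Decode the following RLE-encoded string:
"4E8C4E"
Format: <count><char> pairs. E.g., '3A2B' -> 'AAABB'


Expanding each <count><char> pair:
  4E -> 'EEEE'
  8C -> 'CCCCCCCC'
  4E -> 'EEEE'

Decoded = EEEECCCCCCCCEEEE


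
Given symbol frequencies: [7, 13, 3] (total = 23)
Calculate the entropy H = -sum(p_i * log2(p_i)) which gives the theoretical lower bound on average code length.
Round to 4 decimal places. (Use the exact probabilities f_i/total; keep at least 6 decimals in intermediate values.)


Per-symbol terms -p_i * log2(p_i) with p_i = f_i/23:
  p = 7/23 = 0.304348: log2(p) = -1.716207, -p*log2(p) = 0.522324
  p = 13/23 = 0.565217: log2(p) = -0.823122, -p*log2(p) = 0.465243
  p = 3/23 = 0.130435: log2(p) = -2.938599, -p*log2(p) = 0.383296
H = 0.522324 + 0.465243 + 0.383296 = 1.370863

H = 1.3709 bits/symbol


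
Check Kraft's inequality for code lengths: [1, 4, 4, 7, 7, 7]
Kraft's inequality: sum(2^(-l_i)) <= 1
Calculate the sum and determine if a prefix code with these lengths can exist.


Sum = 2^(-1) + 2^(-4) + 2^(-4) + 2^(-7) + 2^(-7) + 2^(-7)
    = 0.5 + 0.0625 + 0.0625 + 0.0078125 + 0.0078125 + 0.0078125
    = 83/128 = 0.6484375
Since 0.6484375 <= 1, Kraft's inequality IS satisfied.
A prefix code with these lengths CAN exist.

Kraft sum = 0.6484375. Satisfied.


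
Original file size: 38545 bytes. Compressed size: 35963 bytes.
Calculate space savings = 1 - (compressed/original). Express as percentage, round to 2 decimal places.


ratio = compressed/original = 35963/38545 = 0.933013
savings = 1 - ratio = 1 - 0.933013 = 0.066987
as a percentage: 0.066987 * 100 = 6.7%

Space savings = 1 - 35963/38545 = 6.7%


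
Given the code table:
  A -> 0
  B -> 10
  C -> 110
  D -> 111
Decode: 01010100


Decoding:
0 -> A
10 -> B
10 -> B
10 -> B
0 -> A


Result: ABBBA


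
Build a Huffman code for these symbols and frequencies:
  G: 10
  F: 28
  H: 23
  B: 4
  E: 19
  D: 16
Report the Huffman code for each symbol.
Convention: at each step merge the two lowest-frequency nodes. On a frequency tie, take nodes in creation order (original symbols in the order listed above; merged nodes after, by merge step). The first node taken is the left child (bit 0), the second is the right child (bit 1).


Huffman tree construction:
Step 1: Merge B(4) + G(10) = 14
Step 2: Merge (B+G)(14) + D(16) = 30
Step 3: Merge E(19) + H(23) = 42
Step 4: Merge F(28) + ((B+G)+D)(30) = 58
Step 5: Merge (E+H)(42) + (F+((B+G)+D))(58) = 100
Read each symbol's code off the tree from the root (left child = 0, right child = 1).

Codes:
  G: 1101 (length 4)
  F: 10 (length 2)
  H: 01 (length 2)
  B: 1100 (length 4)
  E: 00 (length 2)
  D: 111 (length 3)
Average code length: 244/100 = 2.4400 bits/symbol


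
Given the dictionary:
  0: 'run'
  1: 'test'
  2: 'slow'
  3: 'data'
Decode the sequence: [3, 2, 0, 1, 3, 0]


Look up each index in the dictionary:
  3 -> 'data'
  2 -> 'slow'
  0 -> 'run'
  1 -> 'test'
  3 -> 'data'
  0 -> 'run'

Decoded: "data slow run test data run"


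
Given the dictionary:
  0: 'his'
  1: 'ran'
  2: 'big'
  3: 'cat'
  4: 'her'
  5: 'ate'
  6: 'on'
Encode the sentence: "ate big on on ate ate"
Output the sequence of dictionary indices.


Look up each word in the dictionary:
  'ate' -> 5
  'big' -> 2
  'on' -> 6
  'on' -> 6
  'ate' -> 5
  'ate' -> 5

Encoded: [5, 2, 6, 6, 5, 5]


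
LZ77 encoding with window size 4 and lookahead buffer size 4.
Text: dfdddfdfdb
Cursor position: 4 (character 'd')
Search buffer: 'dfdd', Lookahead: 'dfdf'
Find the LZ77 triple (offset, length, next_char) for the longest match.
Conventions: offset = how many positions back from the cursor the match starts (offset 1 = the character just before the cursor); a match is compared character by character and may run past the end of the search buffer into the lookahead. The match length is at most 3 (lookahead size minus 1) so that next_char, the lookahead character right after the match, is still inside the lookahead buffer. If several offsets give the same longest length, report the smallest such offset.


Try each offset into the search buffer:
  offset=1 (pos 3, char 'd'): match length 1
  offset=2 (pos 2, char 'd'): match length 1
  offset=3 (pos 1, char 'f'): match length 0
  offset=4 (pos 0, char 'd'): match length 3
Longest match has length 3 at offset 4.
next_char = character at position 4 + 3 = 7 -> 'f'

Best match: offset=4, length=3 (matching 'dfd' starting at position 0)
LZ77 triple: (4, 3, 'f')


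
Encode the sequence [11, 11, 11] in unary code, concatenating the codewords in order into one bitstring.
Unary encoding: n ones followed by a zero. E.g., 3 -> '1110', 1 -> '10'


Encode each number as n ones followed by a terminating 0:
  11 -> 111111111110 (12 bits)
  11 -> 111111111110 (12 bits)
  11 -> 111111111110 (12 bits)
Total length = 12 + 12 + 12 = 36 bits.

Unary([11, 11, 11]) = 111111111110111111111110111111111110 (36 bits)


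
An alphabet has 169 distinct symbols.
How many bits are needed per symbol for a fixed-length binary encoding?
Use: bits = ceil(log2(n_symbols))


log2(169) = 7.4009
Bracket: 2^7 = 128 < 169 <= 2^8 = 256
So ceil(log2(169)) = 8

bits = ceil(log2(169)) = ceil(7.4009) = 8 bits


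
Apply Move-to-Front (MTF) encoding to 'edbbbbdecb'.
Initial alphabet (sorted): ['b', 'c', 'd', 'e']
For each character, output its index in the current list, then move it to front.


MTF encoding:
'e': index 3 in ['b', 'c', 'd', 'e'] -> ['e', 'b', 'c', 'd']
'd': index 3 in ['e', 'b', 'c', 'd'] -> ['d', 'e', 'b', 'c']
'b': index 2 in ['d', 'e', 'b', 'c'] -> ['b', 'd', 'e', 'c']
'b': index 0 in ['b', 'd', 'e', 'c'] -> ['b', 'd', 'e', 'c']
'b': index 0 in ['b', 'd', 'e', 'c'] -> ['b', 'd', 'e', 'c']
'b': index 0 in ['b', 'd', 'e', 'c'] -> ['b', 'd', 'e', 'c']
'd': index 1 in ['b', 'd', 'e', 'c'] -> ['d', 'b', 'e', 'c']
'e': index 2 in ['d', 'b', 'e', 'c'] -> ['e', 'd', 'b', 'c']
'c': index 3 in ['e', 'd', 'b', 'c'] -> ['c', 'e', 'd', 'b']
'b': index 3 in ['c', 'e', 'd', 'b'] -> ['b', 'c', 'e', 'd']


Output: [3, 3, 2, 0, 0, 0, 1, 2, 3, 3]


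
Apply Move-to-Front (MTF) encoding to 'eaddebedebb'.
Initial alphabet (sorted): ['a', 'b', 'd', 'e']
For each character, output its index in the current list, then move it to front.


MTF encoding:
'e': index 3 in ['a', 'b', 'd', 'e'] -> ['e', 'a', 'b', 'd']
'a': index 1 in ['e', 'a', 'b', 'd'] -> ['a', 'e', 'b', 'd']
'd': index 3 in ['a', 'e', 'b', 'd'] -> ['d', 'a', 'e', 'b']
'd': index 0 in ['d', 'a', 'e', 'b'] -> ['d', 'a', 'e', 'b']
'e': index 2 in ['d', 'a', 'e', 'b'] -> ['e', 'd', 'a', 'b']
'b': index 3 in ['e', 'd', 'a', 'b'] -> ['b', 'e', 'd', 'a']
'e': index 1 in ['b', 'e', 'd', 'a'] -> ['e', 'b', 'd', 'a']
'd': index 2 in ['e', 'b', 'd', 'a'] -> ['d', 'e', 'b', 'a']
'e': index 1 in ['d', 'e', 'b', 'a'] -> ['e', 'd', 'b', 'a']
'b': index 2 in ['e', 'd', 'b', 'a'] -> ['b', 'e', 'd', 'a']
'b': index 0 in ['b', 'e', 'd', 'a'] -> ['b', 'e', 'd', 'a']


Output: [3, 1, 3, 0, 2, 3, 1, 2, 1, 2, 0]


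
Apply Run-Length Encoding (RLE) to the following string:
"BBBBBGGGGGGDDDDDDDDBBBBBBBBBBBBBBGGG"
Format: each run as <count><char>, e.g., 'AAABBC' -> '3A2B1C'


Scanning runs left to right:
  i=0: run of 'B' x 5 -> '5B'
  i=5: run of 'G' x 6 -> '6G'
  i=11: run of 'D' x 8 -> '8D'
  i=19: run of 'B' x 14 -> '14B'
  i=33: run of 'G' x 3 -> '3G'

RLE = 5B6G8D14B3G


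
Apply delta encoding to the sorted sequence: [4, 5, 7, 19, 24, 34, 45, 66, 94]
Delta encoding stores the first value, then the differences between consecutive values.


First value: 4
Deltas:
  5 - 4 = 1
  7 - 5 = 2
  19 - 7 = 12
  24 - 19 = 5
  34 - 24 = 10
  45 - 34 = 11
  66 - 45 = 21
  94 - 66 = 28


Delta encoded: [4, 1, 2, 12, 5, 10, 11, 21, 28]


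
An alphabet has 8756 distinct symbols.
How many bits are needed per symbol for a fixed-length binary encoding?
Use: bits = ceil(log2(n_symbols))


log2(8756) = 13.0961
Bracket: 2^13 = 8192 < 8756 <= 2^14 = 16384
So ceil(log2(8756)) = 14

bits = ceil(log2(8756)) = ceil(13.0961) = 14 bits


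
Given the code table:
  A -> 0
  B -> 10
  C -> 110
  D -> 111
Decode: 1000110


Decoding:
10 -> B
0 -> A
0 -> A
110 -> C


Result: BAAC


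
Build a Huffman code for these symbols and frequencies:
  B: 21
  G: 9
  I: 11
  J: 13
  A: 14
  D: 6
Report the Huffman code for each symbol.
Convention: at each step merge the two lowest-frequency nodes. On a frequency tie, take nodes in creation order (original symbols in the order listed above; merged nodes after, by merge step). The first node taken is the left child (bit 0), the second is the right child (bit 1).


Huffman tree construction:
Step 1: Merge D(6) + G(9) = 15
Step 2: Merge I(11) + J(13) = 24
Step 3: Merge A(14) + (D+G)(15) = 29
Step 4: Merge B(21) + (I+J)(24) = 45
Step 5: Merge (A+(D+G))(29) + (B+(I+J))(45) = 74
Read each symbol's code off the tree from the root (left child = 0, right child = 1).

Codes:
  B: 10 (length 2)
  G: 011 (length 3)
  I: 110 (length 3)
  J: 111 (length 3)
  A: 00 (length 2)
  D: 010 (length 3)
Average code length: 187/74 = 2.5270 bits/symbol


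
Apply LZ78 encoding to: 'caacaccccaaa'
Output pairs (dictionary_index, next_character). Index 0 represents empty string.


LZ78 encoding steps:
Dictionary: {0: ''}
Step 1: w='' (idx 0), next='c' -> output (0, 'c'), add 'c' as idx 1
Step 2: w='' (idx 0), next='a' -> output (0, 'a'), add 'a' as idx 2
Step 3: w='a' (idx 2), next='c' -> output (2, 'c'), add 'ac' as idx 3
Step 4: w='ac' (idx 3), next='c' -> output (3, 'c'), add 'acc' as idx 4
Step 5: w='c' (idx 1), next='c' -> output (1, 'c'), add 'cc' as idx 5
Step 6: w='a' (idx 2), next='a' -> output (2, 'a'), add 'aa' as idx 6
Step 7: w='a' (idx 2), end of input -> output (2, '')


Encoded: [(0, 'c'), (0, 'a'), (2, 'c'), (3, 'c'), (1, 'c'), (2, 'a'), (2, '')]


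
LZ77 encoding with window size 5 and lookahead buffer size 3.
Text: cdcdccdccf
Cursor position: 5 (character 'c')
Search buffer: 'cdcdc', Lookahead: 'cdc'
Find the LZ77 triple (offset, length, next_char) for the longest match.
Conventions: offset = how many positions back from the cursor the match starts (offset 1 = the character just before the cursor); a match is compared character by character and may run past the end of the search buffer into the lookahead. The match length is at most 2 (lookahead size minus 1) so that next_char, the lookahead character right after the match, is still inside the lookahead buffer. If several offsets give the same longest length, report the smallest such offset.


Try each offset into the search buffer:
  offset=1 (pos 4, char 'c'): match length 1
  offset=2 (pos 3, char 'd'): match length 0
  offset=3 (pos 2, char 'c'): match length 2
  offset=4 (pos 1, char 'd'): match length 0
  offset=5 (pos 0, char 'c'): match length 2
Longest match has length 2, found at offsets 3, 5; take the smallest, offset 3.
next_char = character at position 5 + 2 = 7 -> 'c'

Best match: offset=3, length=2 (matching 'cd' starting at position 2)
LZ77 triple: (3, 2, 'c')


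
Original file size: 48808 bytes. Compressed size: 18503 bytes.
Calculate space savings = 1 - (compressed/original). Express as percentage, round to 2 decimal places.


ratio = compressed/original = 18503/48808 = 0.379098
savings = 1 - ratio = 1 - 0.379098 = 0.620902
as a percentage: 0.620902 * 100 = 62.09%

Space savings = 1 - 18503/48808 = 62.09%


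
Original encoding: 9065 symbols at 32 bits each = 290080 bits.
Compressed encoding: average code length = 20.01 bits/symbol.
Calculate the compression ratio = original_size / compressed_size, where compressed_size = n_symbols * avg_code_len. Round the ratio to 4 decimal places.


original_size = n_symbols * orig_bits = 9065 * 32 = 290080 bits
compressed_size = n_symbols * avg_code_len = 9065 * 20.01 = 181390.65 bits
ratio = original_size / compressed_size = 290080 / 181390.65 = 1.5992

Compression ratio = 1.5992


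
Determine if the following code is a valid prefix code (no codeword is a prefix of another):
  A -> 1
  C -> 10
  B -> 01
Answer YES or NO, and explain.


Checking each pair (does one codeword prefix another?):
  A='1' vs C='10': prefix -- VIOLATION

NO -- this is NOT a valid prefix code. A (1) is a prefix of C (10).


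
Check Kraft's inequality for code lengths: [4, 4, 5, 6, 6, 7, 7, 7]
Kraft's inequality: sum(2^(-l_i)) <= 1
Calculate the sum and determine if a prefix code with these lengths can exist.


Sum = 2^(-4) + 2^(-4) + 2^(-5) + 2^(-6) + 2^(-6) + 2^(-7) + 2^(-7) + 2^(-7)
    = 0.0625 + 0.0625 + 0.03125 + 0.015625 + 0.015625 + 0.0078125 + 0.0078125 + 0.0078125
    = 27/128 = 0.2109375
Since 0.2109375 <= 1, Kraft's inequality IS satisfied.
A prefix code with these lengths CAN exist.

Kraft sum = 0.2109375. Satisfied.


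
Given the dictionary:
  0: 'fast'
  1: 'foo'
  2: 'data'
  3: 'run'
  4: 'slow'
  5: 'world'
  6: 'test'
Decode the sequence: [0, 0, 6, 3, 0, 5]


Look up each index in the dictionary:
  0 -> 'fast'
  0 -> 'fast'
  6 -> 'test'
  3 -> 'run'
  0 -> 'fast'
  5 -> 'world'

Decoded: "fast fast test run fast world"


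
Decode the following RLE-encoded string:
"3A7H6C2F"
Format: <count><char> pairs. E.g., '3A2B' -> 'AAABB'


Expanding each <count><char> pair:
  3A -> 'AAA'
  7H -> 'HHHHHHH'
  6C -> 'CCCCCC'
  2F -> 'FF'

Decoded = AAAHHHHHHHCCCCCCFF


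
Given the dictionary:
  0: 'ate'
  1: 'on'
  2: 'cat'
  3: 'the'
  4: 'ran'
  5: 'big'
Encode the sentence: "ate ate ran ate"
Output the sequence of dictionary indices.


Look up each word in the dictionary:
  'ate' -> 0
  'ate' -> 0
  'ran' -> 4
  'ate' -> 0

Encoded: [0, 0, 4, 0]


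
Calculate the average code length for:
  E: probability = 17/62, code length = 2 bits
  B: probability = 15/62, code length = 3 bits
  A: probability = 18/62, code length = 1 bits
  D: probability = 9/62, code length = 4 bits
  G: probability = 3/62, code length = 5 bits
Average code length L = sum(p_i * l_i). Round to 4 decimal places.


Weighted contributions p_i * l_i:
  E: (17/62) * 2 = 34/62
  B: (15/62) * 3 = 45/62
  A: (18/62) * 1 = 18/62
  D: (9/62) * 4 = 36/62
  G: (3/62) * 5 = 15/62
Sum = (34 + 45 + 18 + 36 + 15)/62 = 148/62

L = 148/62 = 2.3871 bits/symbol


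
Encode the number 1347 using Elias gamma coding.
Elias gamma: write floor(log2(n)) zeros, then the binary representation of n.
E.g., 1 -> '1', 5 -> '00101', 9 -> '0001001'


num_bits = floor(log2(1347)) + 1 = 11
leading_zeros = num_bits - 1 = 10
binary(1347) = 10101000011

Elias gamma(1347) = '0000000000' + '10101000011' = 000000000010101000011 (21 bits)


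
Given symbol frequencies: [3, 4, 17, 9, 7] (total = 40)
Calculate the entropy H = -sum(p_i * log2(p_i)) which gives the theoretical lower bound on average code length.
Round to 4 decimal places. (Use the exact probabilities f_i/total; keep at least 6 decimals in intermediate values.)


Per-symbol terms -p_i * log2(p_i) with p_i = f_i/40:
  p = 3/40 = 0.075000: log2(p) = -3.736966, -p*log2(p) = 0.280272
  p = 4/40 = 0.100000: log2(p) = -3.321928, -p*log2(p) = 0.332193
  p = 17/40 = 0.425000: log2(p) = -1.234465, -p*log2(p) = 0.524648
  p = 9/40 = 0.225000: log2(p) = -2.152003, -p*log2(p) = 0.484201
  p = 7/40 = 0.175000: log2(p) = -2.514573, -p*log2(p) = 0.440050
H = 0.280272 + 0.332193 + 0.524648 + 0.484201 + 0.440050 = 2.061364

H = 2.0614 bits/symbol


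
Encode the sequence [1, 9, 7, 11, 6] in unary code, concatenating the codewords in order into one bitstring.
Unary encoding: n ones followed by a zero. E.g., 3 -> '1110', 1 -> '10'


Encode each number as n ones followed by a terminating 0:
  1 -> 10 (2 bits)
  9 -> 1111111110 (10 bits)
  7 -> 11111110 (8 bits)
  11 -> 111111111110 (12 bits)
  6 -> 1111110 (7 bits)
Total length = 2 + 10 + 8 + 12 + 7 = 39 bits.

Unary([1, 9, 7, 11, 6]) = 101111111110111111101111111111101111110 (39 bits)


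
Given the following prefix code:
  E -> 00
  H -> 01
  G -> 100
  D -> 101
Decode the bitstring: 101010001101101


Decoding step by step:
Bits 101 -> D
Bits 01 -> H
Bits 00 -> E
Bits 01 -> H
Bits 101 -> D
Bits 101 -> D


Decoded message: DHEHDD


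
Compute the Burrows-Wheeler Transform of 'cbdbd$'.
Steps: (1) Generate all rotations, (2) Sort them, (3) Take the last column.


Rotations (sorted):
  0: $cbdbd -> last char: d
  1: bd$cbd -> last char: d
  2: bdbd$c -> last char: c
  3: cbdbd$ -> last char: $
  4: d$cbdb -> last char: b
  5: dbd$cb -> last char: b


BWT = ddc$bb


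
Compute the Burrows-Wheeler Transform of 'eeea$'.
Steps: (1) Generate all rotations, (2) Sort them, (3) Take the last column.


Rotations (sorted):
  0: $eeea -> last char: a
  1: a$eee -> last char: e
  2: ea$ee -> last char: e
  3: eea$e -> last char: e
  4: eeea$ -> last char: $


BWT = aeee$


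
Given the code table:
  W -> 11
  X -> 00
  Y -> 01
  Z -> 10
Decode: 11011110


Decoding:
11 -> W
01 -> Y
11 -> W
10 -> Z


Result: WYWZ


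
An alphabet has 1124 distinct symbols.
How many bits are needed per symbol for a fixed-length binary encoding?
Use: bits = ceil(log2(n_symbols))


log2(1124) = 10.1344
Bracket: 2^10 = 1024 < 1124 <= 2^11 = 2048
So ceil(log2(1124)) = 11

bits = ceil(log2(1124)) = ceil(10.1344) = 11 bits


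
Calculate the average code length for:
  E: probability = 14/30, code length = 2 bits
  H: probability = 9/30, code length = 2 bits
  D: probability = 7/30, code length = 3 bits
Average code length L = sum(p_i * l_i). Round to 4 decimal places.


Weighted contributions p_i * l_i:
  E: (14/30) * 2 = 28/30
  H: (9/30) * 2 = 18/30
  D: (7/30) * 3 = 21/30
Sum = (28 + 18 + 21)/30 = 67/30

L = 67/30 = 2.2333 bits/symbol


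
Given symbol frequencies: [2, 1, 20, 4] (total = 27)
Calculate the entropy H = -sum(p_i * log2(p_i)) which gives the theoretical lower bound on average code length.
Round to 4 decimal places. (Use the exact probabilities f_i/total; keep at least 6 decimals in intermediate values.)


Per-symbol terms -p_i * log2(p_i) with p_i = f_i/27:
  p = 2/27 = 0.074074: log2(p) = -3.754888, -p*log2(p) = 0.278140
  p = 1/27 = 0.037037: log2(p) = -4.754888, -p*log2(p) = 0.176107
  p = 20/27 = 0.740741: log2(p) = -0.432959, -p*log2(p) = 0.320711
  p = 4/27 = 0.148148: log2(p) = -2.754888, -p*log2(p) = 0.408131
H = 0.278140 + 0.176107 + 0.320711 + 0.408131 = 1.183089

H = 1.1831 bits/symbol


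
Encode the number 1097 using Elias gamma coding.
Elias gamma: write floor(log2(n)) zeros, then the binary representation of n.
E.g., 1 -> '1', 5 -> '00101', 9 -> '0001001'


num_bits = floor(log2(1097)) + 1 = 11
leading_zeros = num_bits - 1 = 10
binary(1097) = 10001001001

Elias gamma(1097) = '0000000000' + '10001001001' = 000000000010001001001 (21 bits)


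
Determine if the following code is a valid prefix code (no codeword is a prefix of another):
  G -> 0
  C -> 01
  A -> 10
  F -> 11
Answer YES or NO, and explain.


Checking each pair (does one codeword prefix another?):
  G='0' vs C='01': prefix -- VIOLATION

NO -- this is NOT a valid prefix code. G (0) is a prefix of C (01).


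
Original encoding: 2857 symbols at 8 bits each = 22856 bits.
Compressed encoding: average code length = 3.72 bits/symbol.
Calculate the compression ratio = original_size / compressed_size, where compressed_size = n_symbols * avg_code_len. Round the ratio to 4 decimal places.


original_size = n_symbols * orig_bits = 2857 * 8 = 22856 bits
compressed_size = n_symbols * avg_code_len = 2857 * 3.72 = 10628.04 bits
ratio = original_size / compressed_size = 22856 / 10628.04 = 2.1505

Compression ratio = 2.1505


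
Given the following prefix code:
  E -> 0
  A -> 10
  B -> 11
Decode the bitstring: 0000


Decoding step by step:
Bits 0 -> E
Bits 0 -> E
Bits 0 -> E
Bits 0 -> E


Decoded message: EEEE
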